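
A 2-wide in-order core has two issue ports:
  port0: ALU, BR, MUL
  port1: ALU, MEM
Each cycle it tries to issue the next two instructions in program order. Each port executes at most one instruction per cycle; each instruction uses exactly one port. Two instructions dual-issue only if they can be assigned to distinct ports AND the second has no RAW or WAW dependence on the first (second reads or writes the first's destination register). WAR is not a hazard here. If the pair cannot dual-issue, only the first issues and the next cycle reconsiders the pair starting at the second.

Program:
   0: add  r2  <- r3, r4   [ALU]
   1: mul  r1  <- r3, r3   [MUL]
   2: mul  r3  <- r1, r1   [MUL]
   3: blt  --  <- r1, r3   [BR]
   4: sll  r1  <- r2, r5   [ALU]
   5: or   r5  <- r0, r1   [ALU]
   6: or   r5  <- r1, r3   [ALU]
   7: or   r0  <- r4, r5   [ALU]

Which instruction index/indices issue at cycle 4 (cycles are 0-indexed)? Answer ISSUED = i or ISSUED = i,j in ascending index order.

ISSUED = 6

t=0 i0/i1:add/mul ; 2-wide
t=1 i2:mul ; no-port MUL/BR
t=2 i3/i4:blt/sll ; 2-wide
t=3 i5:or ; WAW r5
t=4 i6:or ; RAW r5
t=5 i7:or ; tail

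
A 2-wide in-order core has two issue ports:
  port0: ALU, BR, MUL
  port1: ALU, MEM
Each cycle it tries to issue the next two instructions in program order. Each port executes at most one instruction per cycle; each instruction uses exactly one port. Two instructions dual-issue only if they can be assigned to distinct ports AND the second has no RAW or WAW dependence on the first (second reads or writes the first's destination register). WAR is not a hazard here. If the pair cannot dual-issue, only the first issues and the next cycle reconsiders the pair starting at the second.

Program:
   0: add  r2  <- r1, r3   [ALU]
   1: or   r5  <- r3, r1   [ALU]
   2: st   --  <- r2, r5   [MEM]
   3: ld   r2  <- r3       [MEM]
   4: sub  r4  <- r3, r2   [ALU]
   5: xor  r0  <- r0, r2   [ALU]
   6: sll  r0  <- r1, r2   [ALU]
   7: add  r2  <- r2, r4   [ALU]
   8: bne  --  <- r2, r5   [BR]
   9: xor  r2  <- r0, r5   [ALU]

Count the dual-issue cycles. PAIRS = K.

PAIRS = 4

c0: i0&i1 add or  dual
c1: i2 st  no-port MEM/MEM
c2: i3 ld  RAW r2
c3: i4&i5 sub xor  dual
c4: i6&i7 sll add  dual
c5: i8&i9 bne xor  dual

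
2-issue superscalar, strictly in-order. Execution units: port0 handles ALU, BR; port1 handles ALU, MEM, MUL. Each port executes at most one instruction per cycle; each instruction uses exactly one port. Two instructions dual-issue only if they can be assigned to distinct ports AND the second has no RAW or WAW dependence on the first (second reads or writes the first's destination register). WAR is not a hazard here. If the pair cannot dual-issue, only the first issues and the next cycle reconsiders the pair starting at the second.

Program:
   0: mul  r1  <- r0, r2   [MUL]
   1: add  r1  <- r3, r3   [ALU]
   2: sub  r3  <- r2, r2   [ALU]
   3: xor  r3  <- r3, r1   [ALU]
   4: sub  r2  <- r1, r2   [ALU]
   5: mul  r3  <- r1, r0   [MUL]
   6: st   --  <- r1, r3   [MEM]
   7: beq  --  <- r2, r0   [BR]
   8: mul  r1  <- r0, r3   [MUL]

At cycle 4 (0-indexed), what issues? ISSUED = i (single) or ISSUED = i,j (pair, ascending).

#0 head=0: mul.MUL i0 WAW r1
#1 head=1: add.ALU/sub.ALU i1&i2 pair
#2 head=3: xor.ALU/sub.ALU i3&i4 pair
#3 head=5: mul.MUL i5 no-port MUL/MEM
#4 head=6: st.MEM/beq.BR i6&i7 pair
#5 head=8: mul.MUL i8 tail

ISSUED = 6,7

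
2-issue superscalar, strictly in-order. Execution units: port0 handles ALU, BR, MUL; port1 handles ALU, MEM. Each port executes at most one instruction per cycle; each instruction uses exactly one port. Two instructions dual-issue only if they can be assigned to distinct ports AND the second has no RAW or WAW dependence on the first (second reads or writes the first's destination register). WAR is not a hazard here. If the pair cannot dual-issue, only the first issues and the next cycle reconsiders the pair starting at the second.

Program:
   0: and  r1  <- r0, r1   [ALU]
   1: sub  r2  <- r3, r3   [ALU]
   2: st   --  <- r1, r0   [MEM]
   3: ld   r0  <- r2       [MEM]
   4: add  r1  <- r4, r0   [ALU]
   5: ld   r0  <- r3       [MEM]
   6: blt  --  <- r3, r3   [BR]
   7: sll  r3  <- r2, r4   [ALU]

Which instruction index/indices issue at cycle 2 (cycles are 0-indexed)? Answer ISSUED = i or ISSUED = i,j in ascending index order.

[0] i0/i1  and+sub  -- dual
[1] i2  st  -- no-port MEM/MEM
[2] i3  ld  -- RAW r0
[3] i4/i5  add+ld  -- dual
[4] i6/i7  blt+sll  -- dual

ISSUED = 3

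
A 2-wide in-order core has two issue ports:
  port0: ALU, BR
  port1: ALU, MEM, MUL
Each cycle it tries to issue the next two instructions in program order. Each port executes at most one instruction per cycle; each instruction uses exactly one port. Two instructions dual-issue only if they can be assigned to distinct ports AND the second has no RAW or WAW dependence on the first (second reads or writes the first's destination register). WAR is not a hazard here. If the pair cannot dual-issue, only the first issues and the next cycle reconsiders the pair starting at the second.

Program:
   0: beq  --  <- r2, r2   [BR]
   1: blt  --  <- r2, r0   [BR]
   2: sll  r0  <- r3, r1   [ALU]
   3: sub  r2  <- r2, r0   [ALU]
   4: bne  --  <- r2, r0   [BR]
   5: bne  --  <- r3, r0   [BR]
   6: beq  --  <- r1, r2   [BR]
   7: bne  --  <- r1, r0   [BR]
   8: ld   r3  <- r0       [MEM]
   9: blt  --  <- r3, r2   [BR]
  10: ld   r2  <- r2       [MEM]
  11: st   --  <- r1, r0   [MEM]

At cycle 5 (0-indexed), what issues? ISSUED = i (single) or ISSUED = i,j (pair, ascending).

ISSUED = 6

0. beq.BR @i0  | no-port BR/BR
1. blt.BR sll.ALU @i1+i2  | 2-wide
2. sub.ALU @i3  | RAW r2
3. bne.BR @i4  | no-port BR/BR
4. bne.BR @i5  | no-port BR/BR
5. beq.BR @i6  | no-port BR/BR
6. bne.BR ld.MEM @i7+i8  | 2-wide
7. blt.BR ld.MEM @i9+i10  | 2-wide
8. st.MEM @i11  | tail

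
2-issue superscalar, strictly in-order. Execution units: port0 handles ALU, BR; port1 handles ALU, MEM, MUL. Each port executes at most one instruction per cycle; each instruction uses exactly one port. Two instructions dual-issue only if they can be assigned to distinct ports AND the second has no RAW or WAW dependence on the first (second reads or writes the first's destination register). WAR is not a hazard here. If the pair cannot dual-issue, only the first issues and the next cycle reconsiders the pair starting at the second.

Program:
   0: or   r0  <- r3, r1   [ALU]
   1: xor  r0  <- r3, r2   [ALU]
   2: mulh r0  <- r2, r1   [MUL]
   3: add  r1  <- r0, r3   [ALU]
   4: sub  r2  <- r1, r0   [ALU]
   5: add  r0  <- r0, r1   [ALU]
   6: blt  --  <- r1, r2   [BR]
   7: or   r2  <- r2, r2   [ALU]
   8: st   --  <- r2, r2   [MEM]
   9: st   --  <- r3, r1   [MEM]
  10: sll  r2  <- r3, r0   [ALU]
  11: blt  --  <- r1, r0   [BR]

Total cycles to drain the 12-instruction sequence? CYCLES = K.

CYCLES = 9

0. or.ALU @i0  | WAW r0
1. xor.ALU @i1  | WAW r0
2. mulh.MUL @i2  | RAW r0
3. add.ALU @i3  | RAW r1
4. sub.ALU add.ALU @i4+i5  | dual
5. blt.BR or.ALU @i6+i7  | dual
6. st.MEM @i8  | no-port MEM/MEM
7. st.MEM sll.ALU @i9+i10  | dual
8. blt.BR @i11  | tail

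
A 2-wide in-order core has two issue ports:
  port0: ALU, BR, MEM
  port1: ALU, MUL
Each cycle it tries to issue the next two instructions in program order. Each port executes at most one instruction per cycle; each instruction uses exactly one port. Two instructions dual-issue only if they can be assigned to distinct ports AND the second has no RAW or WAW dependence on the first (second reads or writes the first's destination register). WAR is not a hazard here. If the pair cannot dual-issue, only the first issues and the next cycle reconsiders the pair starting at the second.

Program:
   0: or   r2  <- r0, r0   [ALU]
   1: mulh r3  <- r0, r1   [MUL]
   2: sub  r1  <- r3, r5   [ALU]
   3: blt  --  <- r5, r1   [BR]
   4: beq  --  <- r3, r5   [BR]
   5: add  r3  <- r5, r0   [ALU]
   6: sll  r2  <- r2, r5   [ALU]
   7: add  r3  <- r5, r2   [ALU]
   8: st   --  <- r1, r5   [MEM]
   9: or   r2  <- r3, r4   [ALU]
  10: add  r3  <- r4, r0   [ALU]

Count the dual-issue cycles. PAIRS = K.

PAIRS = 4

0. or+mulh @i0&i1  | dual
1. sub @i2  | RAW r1
2. blt @i3  | no-port BR/BR
3. beq+add @i4&i5  | dual
4. sll @i6  | RAW r2
5. add+st @i7&i8  | dual
6. or+add @i9&i10  | dual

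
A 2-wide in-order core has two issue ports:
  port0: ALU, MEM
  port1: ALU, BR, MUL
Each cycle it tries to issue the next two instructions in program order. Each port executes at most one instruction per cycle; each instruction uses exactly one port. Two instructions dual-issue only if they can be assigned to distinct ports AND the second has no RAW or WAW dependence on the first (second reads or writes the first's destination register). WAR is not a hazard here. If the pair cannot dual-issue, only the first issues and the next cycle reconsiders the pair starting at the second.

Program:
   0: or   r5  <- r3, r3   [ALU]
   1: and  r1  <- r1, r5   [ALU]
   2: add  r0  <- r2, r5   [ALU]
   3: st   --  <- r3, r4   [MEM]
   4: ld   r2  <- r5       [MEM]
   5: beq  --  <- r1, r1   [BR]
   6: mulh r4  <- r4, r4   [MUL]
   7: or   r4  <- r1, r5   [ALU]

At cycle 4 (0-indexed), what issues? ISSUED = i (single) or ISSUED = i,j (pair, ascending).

ISSUED = 6

0. or @i0  | RAW r5
1. and/add @i1+i2  | dual
2. st @i3  | no-port MEM/MEM
3. ld/beq @i4+i5  | dual
4. mulh @i6  | WAW r4
5. or @i7  | tail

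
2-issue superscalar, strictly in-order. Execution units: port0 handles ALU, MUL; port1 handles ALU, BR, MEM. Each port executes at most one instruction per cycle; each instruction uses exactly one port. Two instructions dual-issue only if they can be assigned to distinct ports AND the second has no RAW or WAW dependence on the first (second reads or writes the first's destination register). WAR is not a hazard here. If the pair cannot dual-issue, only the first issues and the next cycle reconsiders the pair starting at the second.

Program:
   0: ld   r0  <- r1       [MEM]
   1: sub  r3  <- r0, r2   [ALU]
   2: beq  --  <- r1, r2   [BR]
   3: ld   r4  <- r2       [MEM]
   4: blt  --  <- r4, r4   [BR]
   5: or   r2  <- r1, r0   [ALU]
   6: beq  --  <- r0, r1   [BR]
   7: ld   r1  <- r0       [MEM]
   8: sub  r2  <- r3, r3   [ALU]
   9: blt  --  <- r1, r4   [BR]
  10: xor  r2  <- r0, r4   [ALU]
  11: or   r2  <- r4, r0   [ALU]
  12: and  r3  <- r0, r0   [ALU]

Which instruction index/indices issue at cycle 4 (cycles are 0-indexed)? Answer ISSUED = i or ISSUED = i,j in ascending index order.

ISSUED = 6

0. ld.MEM @i0  | RAW r0
1. sub.ALU;beq.BR @i1,i2  | 2-wide
2. ld.MEM @i3  | no-port MEM/BR
3. blt.BR;or.ALU @i4,i5  | 2-wide
4. beq.BR @i6  | no-port BR/MEM
5. ld.MEM;sub.ALU @i7,i8  | 2-wide
6. blt.BR;xor.ALU @i9,i10  | 2-wide
7. or.ALU;and.ALU @i11,i12  | 2-wide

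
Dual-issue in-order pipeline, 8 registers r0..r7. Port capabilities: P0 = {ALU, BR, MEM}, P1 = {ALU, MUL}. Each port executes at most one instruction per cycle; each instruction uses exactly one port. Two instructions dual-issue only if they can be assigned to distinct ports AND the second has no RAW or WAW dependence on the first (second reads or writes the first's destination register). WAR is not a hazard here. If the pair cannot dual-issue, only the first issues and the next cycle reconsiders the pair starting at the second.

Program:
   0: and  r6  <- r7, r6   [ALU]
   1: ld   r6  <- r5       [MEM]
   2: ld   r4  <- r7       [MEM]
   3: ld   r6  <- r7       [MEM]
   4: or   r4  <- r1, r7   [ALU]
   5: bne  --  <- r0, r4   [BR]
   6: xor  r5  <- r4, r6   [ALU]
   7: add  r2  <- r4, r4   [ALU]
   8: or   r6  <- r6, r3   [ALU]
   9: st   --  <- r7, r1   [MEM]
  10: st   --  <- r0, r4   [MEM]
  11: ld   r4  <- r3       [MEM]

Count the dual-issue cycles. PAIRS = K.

PAIRS = 3

t=0 i0:and ; WAW r6
t=1 i1:ld ; no-port MEM/MEM
t=2 i2:ld ; no-port MEM/MEM
t=3 i3/i4:ld or ; dual
t=4 i5/i6:bne xor ; dual
t=5 i7/i8:add or ; dual
t=6 i9:st ; no-port MEM/MEM
t=7 i10:st ; no-port MEM/MEM
t=8 i11:ld ; tail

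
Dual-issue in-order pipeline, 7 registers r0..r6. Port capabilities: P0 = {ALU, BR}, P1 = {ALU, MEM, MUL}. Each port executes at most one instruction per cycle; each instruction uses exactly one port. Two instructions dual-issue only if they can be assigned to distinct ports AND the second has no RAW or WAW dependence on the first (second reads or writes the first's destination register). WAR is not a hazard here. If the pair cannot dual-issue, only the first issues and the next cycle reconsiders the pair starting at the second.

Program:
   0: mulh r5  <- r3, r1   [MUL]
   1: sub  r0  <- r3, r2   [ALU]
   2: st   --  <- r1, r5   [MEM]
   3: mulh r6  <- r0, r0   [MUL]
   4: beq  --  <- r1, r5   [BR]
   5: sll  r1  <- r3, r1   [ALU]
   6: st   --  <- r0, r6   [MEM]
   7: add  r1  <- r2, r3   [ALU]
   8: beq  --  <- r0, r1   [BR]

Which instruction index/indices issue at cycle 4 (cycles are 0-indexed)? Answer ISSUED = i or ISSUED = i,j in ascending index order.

t=0 i0&i1:mulh/sub ; pair
t=1 i2:st ; no-port MEM/MUL
t=2 i3&i4:mulh/beq ; pair
t=3 i5&i6:sll/st ; pair
t=4 i7:add ; RAW r1
t=5 i8:beq ; tail

ISSUED = 7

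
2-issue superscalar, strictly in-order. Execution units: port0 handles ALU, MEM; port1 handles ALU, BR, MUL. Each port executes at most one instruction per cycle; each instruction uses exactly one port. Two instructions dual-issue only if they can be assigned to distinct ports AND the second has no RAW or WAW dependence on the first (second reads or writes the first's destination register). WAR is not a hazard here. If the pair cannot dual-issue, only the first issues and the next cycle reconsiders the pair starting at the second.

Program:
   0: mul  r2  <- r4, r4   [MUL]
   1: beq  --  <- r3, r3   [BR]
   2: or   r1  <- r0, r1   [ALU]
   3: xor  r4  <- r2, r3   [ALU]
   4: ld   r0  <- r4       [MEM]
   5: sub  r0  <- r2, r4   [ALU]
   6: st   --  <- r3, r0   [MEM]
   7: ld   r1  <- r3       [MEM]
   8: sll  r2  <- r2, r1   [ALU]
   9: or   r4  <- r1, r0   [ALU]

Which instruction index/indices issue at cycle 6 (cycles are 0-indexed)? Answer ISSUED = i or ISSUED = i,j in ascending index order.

#0 head=0: mul.MUL i0 no-port MUL/BR
#1 head=1: beq.BR or.ALU i1,i2 2-wide
#2 head=3: xor.ALU i3 RAW r4
#3 head=4: ld.MEM i4 WAW r0
#4 head=5: sub.ALU i5 RAW r0
#5 head=6: st.MEM i6 no-port MEM/MEM
#6 head=7: ld.MEM i7 RAW r1
#7 head=8: sll.ALU or.ALU i8,i9 2-wide

ISSUED = 7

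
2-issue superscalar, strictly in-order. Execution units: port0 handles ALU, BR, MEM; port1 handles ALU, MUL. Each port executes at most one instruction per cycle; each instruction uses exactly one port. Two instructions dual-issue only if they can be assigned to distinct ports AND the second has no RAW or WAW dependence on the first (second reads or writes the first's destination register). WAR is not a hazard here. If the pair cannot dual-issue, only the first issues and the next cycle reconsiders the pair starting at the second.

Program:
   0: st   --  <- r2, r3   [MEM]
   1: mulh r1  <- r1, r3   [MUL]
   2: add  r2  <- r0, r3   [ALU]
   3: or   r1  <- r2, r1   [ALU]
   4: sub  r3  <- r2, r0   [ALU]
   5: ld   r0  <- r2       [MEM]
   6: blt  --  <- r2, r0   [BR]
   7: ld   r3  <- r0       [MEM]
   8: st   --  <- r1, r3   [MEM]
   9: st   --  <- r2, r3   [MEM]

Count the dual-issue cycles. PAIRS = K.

PAIRS = 2

c0: i0+i1 st mulh  2-wide
c1: i2 add  RAW r2
c2: i3+i4 or sub  2-wide
c3: i5 ld  no-port MEM/BR
c4: i6 blt  no-port BR/MEM
c5: i7 ld  no-port MEM/MEM
c6: i8 st  no-port MEM/MEM
c7: i9 st  tail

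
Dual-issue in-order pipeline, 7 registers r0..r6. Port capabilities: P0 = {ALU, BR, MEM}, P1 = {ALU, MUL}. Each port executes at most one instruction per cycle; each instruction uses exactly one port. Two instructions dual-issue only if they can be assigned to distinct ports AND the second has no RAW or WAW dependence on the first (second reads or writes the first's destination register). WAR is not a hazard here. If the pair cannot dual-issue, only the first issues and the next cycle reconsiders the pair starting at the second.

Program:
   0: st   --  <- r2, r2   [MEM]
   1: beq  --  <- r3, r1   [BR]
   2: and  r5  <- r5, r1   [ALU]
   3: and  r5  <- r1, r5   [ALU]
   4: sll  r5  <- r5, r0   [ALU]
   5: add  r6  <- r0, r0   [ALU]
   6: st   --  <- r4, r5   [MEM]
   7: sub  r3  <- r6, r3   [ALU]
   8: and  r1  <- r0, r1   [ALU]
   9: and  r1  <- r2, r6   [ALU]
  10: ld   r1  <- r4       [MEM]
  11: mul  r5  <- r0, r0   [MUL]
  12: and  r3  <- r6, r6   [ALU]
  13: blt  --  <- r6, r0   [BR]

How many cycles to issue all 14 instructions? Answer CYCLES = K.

  cy0 -> i0 (st.MEM) no-port MEM/BR
  cy1 -> i1&i2 (beq.BR/and.ALU) 2-wide
  cy2 -> i3 (and.ALU) RAW+WAW r5
  cy3 -> i4&i5 (sll.ALU/add.ALU) 2-wide
  cy4 -> i6&i7 (st.MEM/sub.ALU) 2-wide
  cy5 -> i8 (and.ALU) WAW r1
  cy6 -> i9 (and.ALU) WAW r1
  cy7 -> i10&i11 (ld.MEM/mul.MUL) 2-wide
  cy8 -> i12&i13 (and.ALU/blt.BR) 2-wide

CYCLES = 9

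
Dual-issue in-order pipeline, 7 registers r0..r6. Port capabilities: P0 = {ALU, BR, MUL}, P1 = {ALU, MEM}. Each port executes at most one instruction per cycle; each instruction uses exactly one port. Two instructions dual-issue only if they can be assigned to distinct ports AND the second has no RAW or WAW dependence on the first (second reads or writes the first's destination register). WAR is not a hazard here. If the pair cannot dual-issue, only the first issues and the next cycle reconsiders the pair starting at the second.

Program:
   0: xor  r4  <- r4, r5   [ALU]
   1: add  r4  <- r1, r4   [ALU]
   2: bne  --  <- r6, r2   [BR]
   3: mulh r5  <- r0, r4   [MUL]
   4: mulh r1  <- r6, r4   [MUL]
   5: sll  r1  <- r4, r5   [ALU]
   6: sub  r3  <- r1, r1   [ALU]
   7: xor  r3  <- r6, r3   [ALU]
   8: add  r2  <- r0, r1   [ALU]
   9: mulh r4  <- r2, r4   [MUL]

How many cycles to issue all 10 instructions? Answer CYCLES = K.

c0: i0 xor.ALU  RAW+WAW r4
c1: i1&i2 add.ALU+bne.BR  dual
c2: i3 mulh.MUL  no-port MUL/MUL
c3: i4 mulh.MUL  WAW r1
c4: i5 sll.ALU  RAW r1
c5: i6 sub.ALU  RAW+WAW r3
c6: i7&i8 xor.ALU+add.ALU  dual
c7: i9 mulh.MUL  tail

CYCLES = 8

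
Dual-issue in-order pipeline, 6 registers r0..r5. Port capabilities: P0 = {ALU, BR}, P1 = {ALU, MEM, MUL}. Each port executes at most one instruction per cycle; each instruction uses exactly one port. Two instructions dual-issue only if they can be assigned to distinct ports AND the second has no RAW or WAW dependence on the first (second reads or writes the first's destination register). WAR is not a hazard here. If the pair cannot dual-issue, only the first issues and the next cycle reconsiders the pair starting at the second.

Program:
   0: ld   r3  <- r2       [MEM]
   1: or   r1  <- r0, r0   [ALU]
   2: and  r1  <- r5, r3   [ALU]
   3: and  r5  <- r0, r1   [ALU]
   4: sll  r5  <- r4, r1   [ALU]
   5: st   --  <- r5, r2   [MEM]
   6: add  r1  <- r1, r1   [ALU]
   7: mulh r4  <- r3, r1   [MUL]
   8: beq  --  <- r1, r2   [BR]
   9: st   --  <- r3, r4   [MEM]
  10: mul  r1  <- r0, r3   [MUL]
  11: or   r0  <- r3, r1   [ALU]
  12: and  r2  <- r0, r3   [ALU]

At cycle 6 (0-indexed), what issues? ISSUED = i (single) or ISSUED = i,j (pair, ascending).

ISSUED = 9

c0: i0+i1 ld.MEM+or.ALU  2-wide
c1: i2 and.ALU  RAW r1
c2: i3 and.ALU  WAW r5
c3: i4 sll.ALU  RAW r5
c4: i5+i6 st.MEM+add.ALU  2-wide
c5: i7+i8 mulh.MUL+beq.BR  2-wide
c6: i9 st.MEM  no-port MEM/MUL
c7: i10 mul.MUL  RAW r1
c8: i11 or.ALU  RAW r0
c9: i12 and.ALU  tail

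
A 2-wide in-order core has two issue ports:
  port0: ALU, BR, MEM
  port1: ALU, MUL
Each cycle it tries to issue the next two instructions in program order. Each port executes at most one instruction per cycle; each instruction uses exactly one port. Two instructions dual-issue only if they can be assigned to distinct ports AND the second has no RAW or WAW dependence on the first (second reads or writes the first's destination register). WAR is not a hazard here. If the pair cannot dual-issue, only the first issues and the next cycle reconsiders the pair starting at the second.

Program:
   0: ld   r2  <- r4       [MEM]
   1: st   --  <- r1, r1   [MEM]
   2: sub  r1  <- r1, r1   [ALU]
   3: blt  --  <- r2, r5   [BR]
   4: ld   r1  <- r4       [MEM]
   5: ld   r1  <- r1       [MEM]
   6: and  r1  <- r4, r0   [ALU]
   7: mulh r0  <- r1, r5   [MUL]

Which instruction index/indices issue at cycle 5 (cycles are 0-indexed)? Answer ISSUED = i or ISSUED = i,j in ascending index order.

ISSUED = 6

  cy0 -> i0 (ld) no-port MEM/MEM
  cy1 -> i1,i2 (st;sub) pair
  cy2 -> i3 (blt) no-port BR/MEM
  cy3 -> i4 (ld) no-port MEM/MEM
  cy4 -> i5 (ld) WAW r1
  cy5 -> i6 (and) RAW r1
  cy6 -> i7 (mulh) tail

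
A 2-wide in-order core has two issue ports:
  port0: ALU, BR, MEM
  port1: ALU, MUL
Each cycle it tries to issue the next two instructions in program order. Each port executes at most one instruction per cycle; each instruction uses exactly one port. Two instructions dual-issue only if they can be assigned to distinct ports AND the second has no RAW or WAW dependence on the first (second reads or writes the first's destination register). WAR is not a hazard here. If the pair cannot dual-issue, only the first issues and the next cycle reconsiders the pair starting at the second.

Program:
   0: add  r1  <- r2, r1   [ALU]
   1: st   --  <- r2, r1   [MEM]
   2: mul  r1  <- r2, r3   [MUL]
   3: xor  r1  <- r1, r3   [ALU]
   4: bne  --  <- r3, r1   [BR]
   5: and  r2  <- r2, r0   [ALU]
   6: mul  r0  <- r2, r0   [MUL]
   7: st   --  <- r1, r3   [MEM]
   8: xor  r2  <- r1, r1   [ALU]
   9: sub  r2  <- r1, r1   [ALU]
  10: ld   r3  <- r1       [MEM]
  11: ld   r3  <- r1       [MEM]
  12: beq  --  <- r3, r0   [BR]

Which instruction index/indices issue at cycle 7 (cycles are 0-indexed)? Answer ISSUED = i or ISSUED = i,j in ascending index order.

#0 head=0: add i0 RAW r1
#1 head=1: st;mul i1,i2 dual
#2 head=3: xor i3 RAW r1
#3 head=4: bne;and i4,i5 dual
#4 head=6: mul;st i6,i7 dual
#5 head=8: xor i8 WAW r2
#6 head=9: sub;ld i9,i10 dual
#7 head=11: ld i11 no-port MEM/BR
#8 head=12: beq i12 tail

ISSUED = 11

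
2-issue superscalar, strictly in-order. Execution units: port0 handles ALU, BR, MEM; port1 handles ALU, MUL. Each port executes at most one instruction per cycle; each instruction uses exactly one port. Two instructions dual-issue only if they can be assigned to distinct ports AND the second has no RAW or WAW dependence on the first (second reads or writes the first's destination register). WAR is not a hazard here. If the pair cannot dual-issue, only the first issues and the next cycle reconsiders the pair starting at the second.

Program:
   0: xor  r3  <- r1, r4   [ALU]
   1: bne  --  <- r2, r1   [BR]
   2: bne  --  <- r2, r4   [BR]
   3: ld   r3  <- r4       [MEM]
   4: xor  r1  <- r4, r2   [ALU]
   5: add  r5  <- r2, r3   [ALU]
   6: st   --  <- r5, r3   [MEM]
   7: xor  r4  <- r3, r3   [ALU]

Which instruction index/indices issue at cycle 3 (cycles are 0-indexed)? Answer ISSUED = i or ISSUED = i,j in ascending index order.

c0: i0+i1 xor+bne  dual
c1: i2 bne  no-port BR/MEM
c2: i3+i4 ld+xor  dual
c3: i5 add  RAW r5
c4: i6+i7 st+xor  dual

ISSUED = 5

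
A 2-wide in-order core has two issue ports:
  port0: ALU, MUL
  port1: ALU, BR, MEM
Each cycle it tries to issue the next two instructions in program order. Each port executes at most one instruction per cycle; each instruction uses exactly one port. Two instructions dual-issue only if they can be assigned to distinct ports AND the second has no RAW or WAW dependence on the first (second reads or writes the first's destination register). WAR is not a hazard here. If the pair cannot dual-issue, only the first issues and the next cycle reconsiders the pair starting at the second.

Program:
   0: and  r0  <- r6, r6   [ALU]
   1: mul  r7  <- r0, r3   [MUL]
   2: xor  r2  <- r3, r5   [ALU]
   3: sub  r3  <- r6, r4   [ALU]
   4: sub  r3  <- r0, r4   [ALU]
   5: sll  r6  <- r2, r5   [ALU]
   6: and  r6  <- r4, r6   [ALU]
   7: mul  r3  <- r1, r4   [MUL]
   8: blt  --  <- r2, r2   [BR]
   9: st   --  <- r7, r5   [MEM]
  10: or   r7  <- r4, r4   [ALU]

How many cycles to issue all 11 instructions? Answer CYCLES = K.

CYCLES = 7

[0] i0  and.ALU  -- RAW r0
[1] i1,i2  mul.MUL;xor.ALU  -- 2-wide
[2] i3  sub.ALU  -- WAW r3
[3] i4,i5  sub.ALU;sll.ALU  -- 2-wide
[4] i6,i7  and.ALU;mul.MUL  -- 2-wide
[5] i8  blt.BR  -- no-port BR/MEM
[6] i9,i10  st.MEM;or.ALU  -- 2-wide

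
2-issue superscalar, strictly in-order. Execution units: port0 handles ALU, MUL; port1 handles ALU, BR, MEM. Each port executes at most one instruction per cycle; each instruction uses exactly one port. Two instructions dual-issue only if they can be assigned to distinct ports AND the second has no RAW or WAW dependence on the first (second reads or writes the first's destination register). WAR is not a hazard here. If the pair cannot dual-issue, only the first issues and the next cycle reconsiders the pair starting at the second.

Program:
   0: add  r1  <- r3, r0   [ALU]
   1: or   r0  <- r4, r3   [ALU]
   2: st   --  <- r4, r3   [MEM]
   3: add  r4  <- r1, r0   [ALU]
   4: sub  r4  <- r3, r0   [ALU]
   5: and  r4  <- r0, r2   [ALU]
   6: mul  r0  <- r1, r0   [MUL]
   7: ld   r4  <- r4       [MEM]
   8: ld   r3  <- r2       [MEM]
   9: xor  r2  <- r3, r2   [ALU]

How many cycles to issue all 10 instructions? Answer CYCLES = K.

CYCLES = 7

c0: i0/i1 add.ALU or.ALU  2-wide
c1: i2/i3 st.MEM add.ALU  2-wide
c2: i4 sub.ALU  WAW r4
c3: i5/i6 and.ALU mul.MUL  2-wide
c4: i7 ld.MEM  no-port MEM/MEM
c5: i8 ld.MEM  RAW r3
c6: i9 xor.ALU  tail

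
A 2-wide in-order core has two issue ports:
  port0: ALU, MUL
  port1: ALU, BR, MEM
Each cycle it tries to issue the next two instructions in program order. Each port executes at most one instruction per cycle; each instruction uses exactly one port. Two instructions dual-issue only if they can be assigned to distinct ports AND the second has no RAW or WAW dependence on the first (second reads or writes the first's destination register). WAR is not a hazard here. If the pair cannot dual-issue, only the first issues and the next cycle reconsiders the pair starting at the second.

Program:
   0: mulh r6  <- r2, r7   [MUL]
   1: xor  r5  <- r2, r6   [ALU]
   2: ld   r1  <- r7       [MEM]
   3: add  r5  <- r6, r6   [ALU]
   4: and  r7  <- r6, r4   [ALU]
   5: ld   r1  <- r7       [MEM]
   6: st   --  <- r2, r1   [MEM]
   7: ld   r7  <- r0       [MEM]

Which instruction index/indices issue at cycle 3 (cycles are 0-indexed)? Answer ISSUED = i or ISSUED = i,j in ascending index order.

0. mulh @i0  | RAW r6
1. xor+ld @i1,i2  | dual
2. add+and @i3,i4  | dual
3. ld @i5  | no-port MEM/MEM
4. st @i6  | no-port MEM/MEM
5. ld @i7  | tail

ISSUED = 5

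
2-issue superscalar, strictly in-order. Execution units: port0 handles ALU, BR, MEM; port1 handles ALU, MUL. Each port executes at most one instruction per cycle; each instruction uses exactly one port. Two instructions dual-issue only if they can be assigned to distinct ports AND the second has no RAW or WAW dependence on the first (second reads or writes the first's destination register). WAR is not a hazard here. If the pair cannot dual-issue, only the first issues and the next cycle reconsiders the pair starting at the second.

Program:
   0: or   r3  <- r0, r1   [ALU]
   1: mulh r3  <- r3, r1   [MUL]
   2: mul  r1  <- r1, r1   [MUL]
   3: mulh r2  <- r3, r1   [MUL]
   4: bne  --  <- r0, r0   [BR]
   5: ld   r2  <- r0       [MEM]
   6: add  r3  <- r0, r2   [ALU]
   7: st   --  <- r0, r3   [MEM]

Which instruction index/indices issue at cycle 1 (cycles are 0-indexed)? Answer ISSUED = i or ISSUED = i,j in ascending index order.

t=0 i0:or ; RAW+WAW r3
t=1 i1:mulh ; no-port MUL/MUL
t=2 i2:mul ; no-port MUL/MUL
t=3 i3&i4:mulh bne ; dual
t=4 i5:ld ; RAW r2
t=5 i6:add ; RAW r3
t=6 i7:st ; tail

ISSUED = 1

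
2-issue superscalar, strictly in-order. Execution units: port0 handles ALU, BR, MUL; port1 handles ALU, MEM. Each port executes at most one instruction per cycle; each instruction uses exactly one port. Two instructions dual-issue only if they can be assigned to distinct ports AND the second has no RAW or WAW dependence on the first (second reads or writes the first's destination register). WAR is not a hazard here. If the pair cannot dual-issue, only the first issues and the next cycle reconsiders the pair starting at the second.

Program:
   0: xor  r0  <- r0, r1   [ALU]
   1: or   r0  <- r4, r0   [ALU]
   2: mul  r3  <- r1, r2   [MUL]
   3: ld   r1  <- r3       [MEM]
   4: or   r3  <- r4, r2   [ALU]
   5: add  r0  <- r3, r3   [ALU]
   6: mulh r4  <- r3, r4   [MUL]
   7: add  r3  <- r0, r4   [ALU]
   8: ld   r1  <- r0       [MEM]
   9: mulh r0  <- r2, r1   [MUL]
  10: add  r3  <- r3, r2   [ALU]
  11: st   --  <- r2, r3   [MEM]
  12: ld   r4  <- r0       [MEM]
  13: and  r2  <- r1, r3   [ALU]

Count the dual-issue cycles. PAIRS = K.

PAIRS = 6

  cy0 -> i0 (xor) RAW+WAW r0
  cy1 -> i1/i2 (or+mul) 2-wide
  cy2 -> i3/i4 (ld+or) 2-wide
  cy3 -> i5/i6 (add+mulh) 2-wide
  cy4 -> i7/i8 (add+ld) 2-wide
  cy5 -> i9/i10 (mulh+add) 2-wide
  cy6 -> i11 (st) no-port MEM/MEM
  cy7 -> i12/i13 (ld+and) 2-wide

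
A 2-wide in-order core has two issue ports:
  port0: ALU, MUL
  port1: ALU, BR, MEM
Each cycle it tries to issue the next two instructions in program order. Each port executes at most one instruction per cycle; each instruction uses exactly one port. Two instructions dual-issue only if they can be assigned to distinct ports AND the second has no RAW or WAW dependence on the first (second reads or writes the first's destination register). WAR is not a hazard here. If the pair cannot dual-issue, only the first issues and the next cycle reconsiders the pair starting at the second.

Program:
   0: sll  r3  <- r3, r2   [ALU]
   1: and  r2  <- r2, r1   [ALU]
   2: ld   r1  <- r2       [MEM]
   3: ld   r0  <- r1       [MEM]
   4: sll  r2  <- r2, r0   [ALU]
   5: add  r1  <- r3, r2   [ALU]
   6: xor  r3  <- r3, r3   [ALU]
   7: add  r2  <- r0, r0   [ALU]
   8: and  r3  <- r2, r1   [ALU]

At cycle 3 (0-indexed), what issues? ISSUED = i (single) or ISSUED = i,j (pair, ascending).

ISSUED = 4

[0] i0/i1  sll+and  -- dual
[1] i2  ld  -- no-port MEM/MEM
[2] i3  ld  -- RAW r0
[3] i4  sll  -- RAW r2
[4] i5/i6  add+xor  -- dual
[5] i7  add  -- RAW r2
[6] i8  and  -- tail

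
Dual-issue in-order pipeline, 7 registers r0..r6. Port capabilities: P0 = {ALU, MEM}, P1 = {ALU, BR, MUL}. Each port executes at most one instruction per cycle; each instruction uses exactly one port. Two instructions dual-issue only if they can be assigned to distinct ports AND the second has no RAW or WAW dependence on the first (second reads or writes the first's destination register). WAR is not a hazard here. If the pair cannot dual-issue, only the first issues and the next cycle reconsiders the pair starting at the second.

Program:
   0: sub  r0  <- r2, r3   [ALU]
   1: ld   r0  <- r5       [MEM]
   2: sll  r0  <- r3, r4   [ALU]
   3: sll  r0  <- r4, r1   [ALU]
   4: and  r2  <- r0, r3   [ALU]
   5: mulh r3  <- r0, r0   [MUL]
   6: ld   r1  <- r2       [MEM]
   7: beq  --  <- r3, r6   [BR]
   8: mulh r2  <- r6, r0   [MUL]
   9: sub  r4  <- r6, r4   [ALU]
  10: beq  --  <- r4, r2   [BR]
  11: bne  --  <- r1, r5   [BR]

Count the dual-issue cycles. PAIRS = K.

PAIRS = 3

t=0 i0:sub.ALU ; WAW r0
t=1 i1:ld.MEM ; WAW r0
t=2 i2:sll.ALU ; WAW r0
t=3 i3:sll.ALU ; RAW r0
t=4 i4/i5:and.ALU+mulh.MUL ; dual
t=5 i6/i7:ld.MEM+beq.BR ; dual
t=6 i8/i9:mulh.MUL+sub.ALU ; dual
t=7 i10:beq.BR ; no-port BR/BR
t=8 i11:bne.BR ; tail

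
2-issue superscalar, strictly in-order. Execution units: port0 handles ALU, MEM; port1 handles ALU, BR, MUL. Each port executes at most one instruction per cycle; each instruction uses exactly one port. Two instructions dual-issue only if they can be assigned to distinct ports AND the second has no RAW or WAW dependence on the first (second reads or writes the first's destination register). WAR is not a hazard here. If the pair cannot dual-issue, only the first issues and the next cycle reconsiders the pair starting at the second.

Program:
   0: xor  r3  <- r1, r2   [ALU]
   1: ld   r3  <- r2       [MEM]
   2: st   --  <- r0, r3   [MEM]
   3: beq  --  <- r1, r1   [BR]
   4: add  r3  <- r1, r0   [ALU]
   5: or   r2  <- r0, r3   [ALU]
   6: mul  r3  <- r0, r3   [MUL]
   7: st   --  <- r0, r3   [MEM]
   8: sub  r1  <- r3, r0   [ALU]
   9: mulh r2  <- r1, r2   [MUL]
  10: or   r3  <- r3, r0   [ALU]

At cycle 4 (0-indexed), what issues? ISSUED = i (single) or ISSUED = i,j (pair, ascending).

t=0 i0:xor.ALU ; WAW r3
t=1 i1:ld.MEM ; no-port MEM/MEM
t=2 i2&i3:st.MEM;beq.BR ; pair
t=3 i4:add.ALU ; RAW r3
t=4 i5&i6:or.ALU;mul.MUL ; pair
t=5 i7&i8:st.MEM;sub.ALU ; pair
t=6 i9&i10:mulh.MUL;or.ALU ; pair

ISSUED = 5,6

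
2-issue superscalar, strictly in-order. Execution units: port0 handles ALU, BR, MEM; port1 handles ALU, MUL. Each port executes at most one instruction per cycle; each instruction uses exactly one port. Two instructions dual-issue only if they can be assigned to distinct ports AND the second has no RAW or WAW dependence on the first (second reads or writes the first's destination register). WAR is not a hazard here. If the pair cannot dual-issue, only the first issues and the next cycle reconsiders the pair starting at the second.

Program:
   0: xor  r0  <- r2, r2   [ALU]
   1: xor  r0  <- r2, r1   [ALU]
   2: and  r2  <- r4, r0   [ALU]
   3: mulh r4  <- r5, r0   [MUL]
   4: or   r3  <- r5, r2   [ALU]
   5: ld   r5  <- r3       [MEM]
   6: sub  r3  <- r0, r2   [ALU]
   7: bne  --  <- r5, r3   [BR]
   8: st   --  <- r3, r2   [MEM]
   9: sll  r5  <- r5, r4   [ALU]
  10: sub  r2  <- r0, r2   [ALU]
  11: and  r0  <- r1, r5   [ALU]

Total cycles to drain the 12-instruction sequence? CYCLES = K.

CYCLES = 8

#0 head=0: xor.ALU i0 WAW r0
#1 head=1: xor.ALU i1 RAW r0
#2 head=2: and.ALU;mulh.MUL i2,i3 2-wide
#3 head=4: or.ALU i4 RAW r3
#4 head=5: ld.MEM;sub.ALU i5,i6 2-wide
#5 head=7: bne.BR i7 no-port BR/MEM
#6 head=8: st.MEM;sll.ALU i8,i9 2-wide
#7 head=10: sub.ALU;and.ALU i10,i11 2-wide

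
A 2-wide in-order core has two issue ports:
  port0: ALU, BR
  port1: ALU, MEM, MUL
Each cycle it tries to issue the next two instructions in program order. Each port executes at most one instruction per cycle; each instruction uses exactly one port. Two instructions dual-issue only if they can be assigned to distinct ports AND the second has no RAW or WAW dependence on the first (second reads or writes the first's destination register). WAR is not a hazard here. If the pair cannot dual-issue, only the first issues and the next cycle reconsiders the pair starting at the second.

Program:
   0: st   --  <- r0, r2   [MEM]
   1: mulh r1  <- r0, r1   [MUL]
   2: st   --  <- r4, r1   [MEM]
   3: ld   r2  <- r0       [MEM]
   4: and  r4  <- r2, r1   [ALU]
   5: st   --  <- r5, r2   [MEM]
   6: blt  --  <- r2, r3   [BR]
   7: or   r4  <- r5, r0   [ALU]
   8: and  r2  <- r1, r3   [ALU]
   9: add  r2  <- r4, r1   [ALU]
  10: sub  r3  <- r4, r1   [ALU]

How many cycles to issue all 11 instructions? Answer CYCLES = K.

t=0 i0:st ; no-port MEM/MUL
t=1 i1:mulh ; no-port MUL/MEM
t=2 i2:st ; no-port MEM/MEM
t=3 i3:ld ; RAW r2
t=4 i4/i5:and+st ; dual
t=5 i6/i7:blt+or ; dual
t=6 i8:and ; WAW r2
t=7 i9/i10:add+sub ; dual

CYCLES = 8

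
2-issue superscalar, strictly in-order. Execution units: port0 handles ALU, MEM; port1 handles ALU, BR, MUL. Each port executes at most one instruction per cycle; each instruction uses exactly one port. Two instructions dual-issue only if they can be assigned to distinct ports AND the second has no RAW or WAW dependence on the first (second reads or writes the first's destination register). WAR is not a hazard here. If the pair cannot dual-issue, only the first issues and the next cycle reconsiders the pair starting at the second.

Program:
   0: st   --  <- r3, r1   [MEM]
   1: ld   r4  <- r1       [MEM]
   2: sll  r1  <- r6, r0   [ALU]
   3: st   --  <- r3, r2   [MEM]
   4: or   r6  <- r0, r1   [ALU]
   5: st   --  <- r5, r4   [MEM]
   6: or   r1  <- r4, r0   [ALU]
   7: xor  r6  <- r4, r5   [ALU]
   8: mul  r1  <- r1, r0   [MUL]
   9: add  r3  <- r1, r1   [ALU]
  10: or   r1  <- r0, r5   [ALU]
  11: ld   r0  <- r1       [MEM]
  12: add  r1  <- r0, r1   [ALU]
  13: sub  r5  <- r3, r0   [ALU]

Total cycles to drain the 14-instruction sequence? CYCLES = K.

CYCLES = 8

#0 head=0: st.MEM i0 no-port MEM/MEM
#1 head=1: ld.MEM sll.ALU i1&i2 2-wide
#2 head=3: st.MEM or.ALU i3&i4 2-wide
#3 head=5: st.MEM or.ALU i5&i6 2-wide
#4 head=7: xor.ALU mul.MUL i7&i8 2-wide
#5 head=9: add.ALU or.ALU i9&i10 2-wide
#6 head=11: ld.MEM i11 RAW r0
#7 head=12: add.ALU sub.ALU i12&i13 2-wide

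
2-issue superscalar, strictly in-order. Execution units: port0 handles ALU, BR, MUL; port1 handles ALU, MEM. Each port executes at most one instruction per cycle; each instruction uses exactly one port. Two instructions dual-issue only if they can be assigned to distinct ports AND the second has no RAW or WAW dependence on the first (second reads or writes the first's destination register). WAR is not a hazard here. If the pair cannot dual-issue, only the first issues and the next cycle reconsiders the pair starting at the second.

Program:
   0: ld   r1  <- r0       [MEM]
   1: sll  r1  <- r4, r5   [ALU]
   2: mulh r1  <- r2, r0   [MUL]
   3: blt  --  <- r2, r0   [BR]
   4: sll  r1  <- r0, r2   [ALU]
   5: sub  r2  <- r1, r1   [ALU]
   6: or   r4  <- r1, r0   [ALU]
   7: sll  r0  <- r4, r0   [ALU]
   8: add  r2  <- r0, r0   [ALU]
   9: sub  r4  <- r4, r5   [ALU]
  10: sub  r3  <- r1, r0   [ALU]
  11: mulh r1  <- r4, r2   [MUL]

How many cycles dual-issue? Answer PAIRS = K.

PAIRS = 4

0. ld @i0  | WAW r1
1. sll @i1  | WAW r1
2. mulh @i2  | no-port MUL/BR
3. blt+sll @i3&i4  | dual
4. sub+or @i5&i6  | dual
5. sll @i7  | RAW r0
6. add+sub @i8&i9  | dual
7. sub+mulh @i10&i11  | dual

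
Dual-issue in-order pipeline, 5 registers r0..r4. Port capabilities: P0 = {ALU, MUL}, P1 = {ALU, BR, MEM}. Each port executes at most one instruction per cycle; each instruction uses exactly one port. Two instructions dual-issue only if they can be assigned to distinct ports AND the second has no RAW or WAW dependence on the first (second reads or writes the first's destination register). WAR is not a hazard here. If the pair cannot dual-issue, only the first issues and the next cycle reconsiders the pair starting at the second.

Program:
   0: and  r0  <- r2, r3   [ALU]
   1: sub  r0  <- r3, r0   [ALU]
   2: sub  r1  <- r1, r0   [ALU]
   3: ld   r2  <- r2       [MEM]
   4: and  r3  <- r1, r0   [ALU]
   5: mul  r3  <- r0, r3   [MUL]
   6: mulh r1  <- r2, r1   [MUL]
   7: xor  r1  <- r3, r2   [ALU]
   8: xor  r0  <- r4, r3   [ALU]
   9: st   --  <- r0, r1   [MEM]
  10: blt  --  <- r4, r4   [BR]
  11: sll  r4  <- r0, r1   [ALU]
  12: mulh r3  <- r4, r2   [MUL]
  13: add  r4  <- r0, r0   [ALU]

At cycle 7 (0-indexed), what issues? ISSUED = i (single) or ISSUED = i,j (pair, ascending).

t=0 i0:and.ALU ; RAW+WAW r0
t=1 i1:sub.ALU ; RAW r0
t=2 i2+i3:sub.ALU+ld.MEM ; dual
t=3 i4:and.ALU ; RAW+WAW r3
t=4 i5:mul.MUL ; no-port MUL/MUL
t=5 i6:mulh.MUL ; WAW r1
t=6 i7+i8:xor.ALU+xor.ALU ; dual
t=7 i9:st.MEM ; no-port MEM/BR
t=8 i10+i11:blt.BR+sll.ALU ; dual
t=9 i12+i13:mulh.MUL+add.ALU ; dual

ISSUED = 9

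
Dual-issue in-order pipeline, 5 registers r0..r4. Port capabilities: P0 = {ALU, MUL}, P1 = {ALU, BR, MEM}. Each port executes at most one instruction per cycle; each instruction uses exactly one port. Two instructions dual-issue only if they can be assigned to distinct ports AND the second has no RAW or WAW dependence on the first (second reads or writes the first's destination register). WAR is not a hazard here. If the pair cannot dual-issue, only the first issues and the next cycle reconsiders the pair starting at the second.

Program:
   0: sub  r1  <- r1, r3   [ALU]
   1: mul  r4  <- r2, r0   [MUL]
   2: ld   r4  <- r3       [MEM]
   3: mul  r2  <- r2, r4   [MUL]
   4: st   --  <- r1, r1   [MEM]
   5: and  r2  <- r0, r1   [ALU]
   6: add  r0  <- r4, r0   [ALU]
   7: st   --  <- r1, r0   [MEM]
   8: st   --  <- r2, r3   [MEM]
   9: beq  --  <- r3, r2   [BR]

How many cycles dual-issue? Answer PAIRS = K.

PAIRS = 3

t=0 i0+i1:sub.ALU;mul.MUL ; pair
t=1 i2:ld.MEM ; RAW r4
t=2 i3+i4:mul.MUL;st.MEM ; pair
t=3 i5+i6:and.ALU;add.ALU ; pair
t=4 i7:st.MEM ; no-port MEM/MEM
t=5 i8:st.MEM ; no-port MEM/BR
t=6 i9:beq.BR ; tail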